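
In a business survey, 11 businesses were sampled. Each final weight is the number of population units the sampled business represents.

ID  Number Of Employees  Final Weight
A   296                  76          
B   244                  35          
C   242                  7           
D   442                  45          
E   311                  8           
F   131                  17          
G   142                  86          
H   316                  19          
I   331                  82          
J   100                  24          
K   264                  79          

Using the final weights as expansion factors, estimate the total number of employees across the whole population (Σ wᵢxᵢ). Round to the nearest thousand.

126000

Weighted total = 296×76 + 244×35 + 242×7 + 442×45 + 311×8 + 131×17 + 142×86 + 316×19 + 331×82 + 100×24 + 264×79
  = 22496 + 8540 + 1694 + 19890 + 2488 + 2227 + 12212 + 6004 + 27142 + 2400 + 20856 = 125949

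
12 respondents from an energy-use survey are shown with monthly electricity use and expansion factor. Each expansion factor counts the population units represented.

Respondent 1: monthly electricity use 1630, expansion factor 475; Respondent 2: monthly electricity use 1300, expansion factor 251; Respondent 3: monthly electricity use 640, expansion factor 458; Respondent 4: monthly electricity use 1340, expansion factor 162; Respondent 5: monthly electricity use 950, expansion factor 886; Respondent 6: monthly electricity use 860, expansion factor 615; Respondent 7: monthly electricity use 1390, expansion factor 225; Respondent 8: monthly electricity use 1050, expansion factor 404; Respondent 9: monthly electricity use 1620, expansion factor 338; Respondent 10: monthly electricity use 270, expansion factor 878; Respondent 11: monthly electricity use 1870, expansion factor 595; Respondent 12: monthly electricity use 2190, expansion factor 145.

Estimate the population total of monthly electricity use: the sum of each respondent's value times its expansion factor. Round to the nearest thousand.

Weighted total = 1630×475 + 1300×251 + 640×458 + 1340×162 + 950×886 + 860×615 + 1390×225 + 1050×404 + 1620×338 + 270×878 + 1870×595 + 2190×145
  = 774250 + 326300 + 293120 + 217080 + 841700 + 528900 + 312750 + 424200 + 547560 + 237060 + 1112650 + 317550 = 5933120

5933000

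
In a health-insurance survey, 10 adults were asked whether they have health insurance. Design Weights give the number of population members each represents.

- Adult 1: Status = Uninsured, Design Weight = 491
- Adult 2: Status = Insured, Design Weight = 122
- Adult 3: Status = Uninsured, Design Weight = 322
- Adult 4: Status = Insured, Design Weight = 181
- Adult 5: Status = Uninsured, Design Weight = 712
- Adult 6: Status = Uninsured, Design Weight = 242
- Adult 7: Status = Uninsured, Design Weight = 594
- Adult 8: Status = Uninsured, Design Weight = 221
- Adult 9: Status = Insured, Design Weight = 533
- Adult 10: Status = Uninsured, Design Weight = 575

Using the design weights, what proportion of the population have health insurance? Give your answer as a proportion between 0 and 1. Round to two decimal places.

Sum of weights for 'Insured' = 122 + 181 + 533 = 836
Total weight = 491 + 122 + 322 + 181 + 712 + 242 + 594 + 221 + 533 + 575 = 3993
Weighted proportion = 836 / 3993 = 0.20936639

0.21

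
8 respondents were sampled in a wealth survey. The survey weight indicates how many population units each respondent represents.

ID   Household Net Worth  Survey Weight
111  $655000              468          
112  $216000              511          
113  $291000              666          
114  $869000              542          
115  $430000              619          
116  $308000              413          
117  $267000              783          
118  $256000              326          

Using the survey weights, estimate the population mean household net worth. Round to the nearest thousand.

408000

Weighted sum = 655000×468 + 216000×511 + 291000×666 + 869000×542 + 430000×619 + 308000×413 + 267000×783 + 256000×326
  = 1767611000
Sum of weights = 468 + 511 + 666 + 542 + 619 + 413 + 783 + 326 = 4328
Weighted mean = 1767611000 / 4328 = 408412.89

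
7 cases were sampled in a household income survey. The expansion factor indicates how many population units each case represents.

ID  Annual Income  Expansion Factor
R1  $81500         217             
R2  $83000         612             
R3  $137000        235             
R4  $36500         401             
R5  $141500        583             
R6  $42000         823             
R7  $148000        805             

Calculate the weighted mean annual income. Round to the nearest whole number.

Weighted sum = 81500×217 + 83000×612 + 137000×235 + 36500×401 + 141500×583 + 42000×823 + 148000×805
  = 351513500
Sum of weights = 217 + 612 + 235 + 401 + 583 + 823 + 805 = 3676
Weighted mean = 351513500 / 3676 = 95623.912

95624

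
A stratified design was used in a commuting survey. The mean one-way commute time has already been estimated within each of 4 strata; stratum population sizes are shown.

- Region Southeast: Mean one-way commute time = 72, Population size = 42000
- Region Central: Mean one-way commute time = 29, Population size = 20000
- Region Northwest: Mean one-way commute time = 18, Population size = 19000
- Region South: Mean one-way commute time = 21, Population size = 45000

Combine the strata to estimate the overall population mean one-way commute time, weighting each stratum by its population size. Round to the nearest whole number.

39

Σ Nₕ·x̄ₕ = 72×42000 + 29×20000 + 18×19000 + 21×45000
  = 3024000 + 580000 + 342000 + 945000 = 4891000
Σ Nₕ = 42000 + 20000 + 19000 + 45000 = 126000
Overall mean = 4891000 / 126000 = 38.81746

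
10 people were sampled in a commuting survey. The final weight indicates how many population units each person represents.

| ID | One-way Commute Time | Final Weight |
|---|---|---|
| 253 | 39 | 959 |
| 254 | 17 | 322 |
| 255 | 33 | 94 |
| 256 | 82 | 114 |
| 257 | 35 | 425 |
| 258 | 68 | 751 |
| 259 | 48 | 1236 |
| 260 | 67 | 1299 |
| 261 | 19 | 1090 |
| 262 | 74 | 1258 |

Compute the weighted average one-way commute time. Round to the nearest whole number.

Weighted sum = 39×959 + 17×322 + 33×94 + 82×114 + 35×425 + 68×751 + 48×1236 + 67×1299 + 19×1090 + 74×1258
  = 37401 + 5474 + 3102 + 9348 + 14875 + 51068 + 59328 + 87033 + 20710 + 93092 = 381431
Sum of weights = 959 + 322 + 94 + 114 + 425 + 751 + 1236 + 1299 + 1090 + 1258 = 7548
Weighted mean = 381431 / 7548 = 50.534049

51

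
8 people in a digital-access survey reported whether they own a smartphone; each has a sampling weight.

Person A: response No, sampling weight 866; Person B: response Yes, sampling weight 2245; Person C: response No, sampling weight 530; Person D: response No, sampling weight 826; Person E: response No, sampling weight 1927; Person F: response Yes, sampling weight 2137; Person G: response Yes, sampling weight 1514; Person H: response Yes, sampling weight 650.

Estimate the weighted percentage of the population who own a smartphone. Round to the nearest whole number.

61

Sum of weights for 'Yes' = 2245 + 2137 + 1514 + 650 = 6546
Total weight = 866 + 2245 + 530 + 826 + 1927 + 2137 + 1514 + 650 = 10695
Weighted proportion = 6546 / 10695 = 0.61206171 → 61.206171%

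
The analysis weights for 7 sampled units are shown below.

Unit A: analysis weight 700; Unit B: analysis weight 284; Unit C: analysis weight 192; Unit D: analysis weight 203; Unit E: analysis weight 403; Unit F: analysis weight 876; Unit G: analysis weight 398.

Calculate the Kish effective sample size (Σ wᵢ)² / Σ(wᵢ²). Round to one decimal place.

Σ wᵢ = 700 + 284 + 192 + 203 + 403 + 876 + 398 = 3056
Σ wᵢ² = 490000 + 80656 + 36864 + 41209 + 162409 + 767376 + 158404 = 1736918
n_eff = 3056² / 1736918 = 9339136 / 1736918 = 5.3768434

5.4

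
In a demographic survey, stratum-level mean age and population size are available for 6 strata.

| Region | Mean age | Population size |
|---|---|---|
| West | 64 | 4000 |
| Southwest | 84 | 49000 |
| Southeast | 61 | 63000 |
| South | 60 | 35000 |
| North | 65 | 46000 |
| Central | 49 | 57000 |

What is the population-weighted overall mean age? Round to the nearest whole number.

Σ Nₕ·x̄ₕ = 64×4000 + 84×49000 + 61×63000 + 60×35000 + 65×46000 + 49×57000
  = 256000 + 4116000 + 3843000 + 2100000 + 2990000 + 2793000 = 16098000
Σ Nₕ = 4000 + 49000 + 63000 + 35000 + 46000 + 57000 = 254000
Overall mean = 16098000 / 254000 = 63.377953

63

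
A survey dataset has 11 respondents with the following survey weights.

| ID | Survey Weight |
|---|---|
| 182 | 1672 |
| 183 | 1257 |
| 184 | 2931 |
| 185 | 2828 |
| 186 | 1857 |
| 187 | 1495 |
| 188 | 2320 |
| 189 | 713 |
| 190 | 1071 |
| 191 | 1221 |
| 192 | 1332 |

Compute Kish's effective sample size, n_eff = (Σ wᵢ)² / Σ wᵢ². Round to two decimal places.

9.46

Σ wᵢ = 1672 + 1257 + 2931 + 2828 + 1857 + 1495 + 2320 + 713 + 1071 + 1221 + 1332 = 18697
Σ wᵢ² = 36950327
n_eff = 18697² / 36950327 = 349577809 / 36950327 = 9.4607501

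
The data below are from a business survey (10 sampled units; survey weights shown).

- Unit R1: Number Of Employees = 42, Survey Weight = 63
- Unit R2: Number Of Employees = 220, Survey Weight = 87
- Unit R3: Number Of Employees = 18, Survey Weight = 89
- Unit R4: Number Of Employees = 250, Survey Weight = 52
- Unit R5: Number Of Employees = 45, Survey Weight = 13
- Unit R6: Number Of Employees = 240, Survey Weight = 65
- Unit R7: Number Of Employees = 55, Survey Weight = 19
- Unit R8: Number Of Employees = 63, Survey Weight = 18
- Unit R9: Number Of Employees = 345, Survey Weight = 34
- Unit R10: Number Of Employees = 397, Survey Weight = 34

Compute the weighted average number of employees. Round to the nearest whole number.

169

Weighted sum = 42×63 + 220×87 + 18×89 + 250×52 + 45×13 + 240×65 + 55×19 + 63×18 + 345×34 + 397×34
  = 2646 + 19140 + 1602 + 13000 + 585 + 15600 + 1045 + 1134 + 11730 + 13498 = 79980
Sum of weights = 63 + 87 + 89 + 52 + 13 + 65 + 19 + 18 + 34 + 34 = 474
Weighted mean = 79980 / 474 = 168.73418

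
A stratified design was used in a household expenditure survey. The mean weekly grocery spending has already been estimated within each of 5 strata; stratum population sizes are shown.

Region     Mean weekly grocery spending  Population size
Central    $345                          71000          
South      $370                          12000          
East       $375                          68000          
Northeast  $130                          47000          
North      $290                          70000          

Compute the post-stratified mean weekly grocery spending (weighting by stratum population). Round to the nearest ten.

Σ Nₕ·x̄ₕ = 345×71000 + 370×12000 + 375×68000 + 130×47000 + 290×70000
  = 24495000 + 4440000 + 25500000 + 6110000 + 20300000 = 80845000
Σ Nₕ = 71000 + 12000 + 68000 + 47000 + 70000 = 268000
Overall mean = 80845000 / 268000 = 301.66045

300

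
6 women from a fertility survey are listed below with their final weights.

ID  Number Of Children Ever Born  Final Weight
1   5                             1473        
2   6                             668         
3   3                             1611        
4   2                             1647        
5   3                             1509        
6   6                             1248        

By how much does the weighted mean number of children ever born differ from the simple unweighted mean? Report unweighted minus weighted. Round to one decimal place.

0.3

Unweighted sum = 5 + 6 + 3 + 2 + 3 + 6 = 25
Unweighted mean = 25 / 6 = 4.1666667
Weighted sum = 5×1473 + 6×668 + 3×1611 + 2×1647 + 3×1509 + 6×1248
  = 7365 + 4008 + 4833 + 3294 + 4527 + 7488 = 31515
Sum of weights = 1473 + 668 + 1611 + 1647 + 1509 + 1248 = 8156
Weighted mean = 31515 / 8156 = 3.8640265
Difference (unweighted minus weighted) = 0.30264018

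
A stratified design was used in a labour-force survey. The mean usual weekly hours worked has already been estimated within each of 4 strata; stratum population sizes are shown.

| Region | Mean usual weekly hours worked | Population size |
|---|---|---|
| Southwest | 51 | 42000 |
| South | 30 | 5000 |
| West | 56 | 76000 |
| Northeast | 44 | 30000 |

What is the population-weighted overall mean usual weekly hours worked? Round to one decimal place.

51.4

Σ Nₕ·x̄ₕ = 51×42000 + 30×5000 + 56×76000 + 44×30000
  = 2142000 + 150000 + 4256000 + 1320000 = 7868000
Σ Nₕ = 42000 + 5000 + 76000 + 30000 = 153000
Overall mean = 7868000 / 153000 = 51.424837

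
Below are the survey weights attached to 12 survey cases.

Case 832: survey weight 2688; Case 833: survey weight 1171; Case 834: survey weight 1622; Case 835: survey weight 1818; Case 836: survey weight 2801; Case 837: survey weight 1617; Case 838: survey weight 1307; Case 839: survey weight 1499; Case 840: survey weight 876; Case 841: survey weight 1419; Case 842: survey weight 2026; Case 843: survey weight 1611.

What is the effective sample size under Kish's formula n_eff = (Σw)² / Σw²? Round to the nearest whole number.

11

Σ wᵢ = 2688 + 1171 + 1622 + 1818 + 2801 + 1617 + 1307 + 1499 + 876 + 1419 + 2026 + 1611 = 20455
Σ wᵢ² = 38429067
n_eff = 20455² / 38429067 = 418407025 / 38429067 = 10.887775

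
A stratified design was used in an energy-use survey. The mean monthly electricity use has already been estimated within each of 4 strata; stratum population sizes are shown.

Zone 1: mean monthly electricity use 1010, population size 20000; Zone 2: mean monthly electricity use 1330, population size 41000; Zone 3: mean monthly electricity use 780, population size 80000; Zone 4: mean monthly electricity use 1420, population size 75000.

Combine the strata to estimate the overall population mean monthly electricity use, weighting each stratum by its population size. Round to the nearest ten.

Σ Nₕ·x̄ₕ = 1010×20000 + 1330×41000 + 780×80000 + 1420×75000
  = 243630000
Σ Nₕ = 20000 + 41000 + 80000 + 75000 = 216000
Overall mean = 243630000 / 216000 = 1127.9167

1130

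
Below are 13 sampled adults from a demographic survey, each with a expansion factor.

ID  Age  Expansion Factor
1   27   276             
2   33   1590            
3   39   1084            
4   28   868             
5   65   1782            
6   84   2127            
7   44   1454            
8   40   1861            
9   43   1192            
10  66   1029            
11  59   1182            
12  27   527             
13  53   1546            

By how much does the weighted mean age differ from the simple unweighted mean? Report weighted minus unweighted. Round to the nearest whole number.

Unweighted sum = 608
Unweighted mean = 608 / 13 = 46.769231
Weighted sum = 844491
Sum of weights = 16518
Weighted mean = 844491 / 16518 = 51.125499
Difference (weighted minus unweighted) = 4.3562687

4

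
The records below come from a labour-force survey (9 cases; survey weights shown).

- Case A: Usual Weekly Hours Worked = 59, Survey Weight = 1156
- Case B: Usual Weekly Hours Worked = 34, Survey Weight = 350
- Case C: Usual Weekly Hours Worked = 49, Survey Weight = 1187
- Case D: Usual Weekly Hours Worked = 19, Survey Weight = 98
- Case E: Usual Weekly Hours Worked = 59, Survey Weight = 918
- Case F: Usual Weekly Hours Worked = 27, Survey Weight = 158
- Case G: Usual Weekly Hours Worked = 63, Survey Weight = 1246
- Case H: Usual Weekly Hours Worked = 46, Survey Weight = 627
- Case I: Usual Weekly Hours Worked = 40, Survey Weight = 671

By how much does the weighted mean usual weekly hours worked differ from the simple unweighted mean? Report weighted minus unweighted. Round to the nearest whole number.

8

Unweighted sum = 59 + 34 + 49 + 19 + 59 + 27 + 63 + 46 + 40 = 396
Unweighted mean = 396 / 9 = 44
Weighted sum = 59×1156 + 34×350 + 49×1187 + 19×98 + 59×918 + 27×158 + 63×1246 + 46×627 + 40×671
  = 332737
Sum of weights = 1156 + 350 + 1187 + 98 + 918 + 158 + 1246 + 627 + 671 = 6411
Weighted mean = 332737 / 6411 = 51.900951
Difference (weighted minus unweighted) = 7.9009515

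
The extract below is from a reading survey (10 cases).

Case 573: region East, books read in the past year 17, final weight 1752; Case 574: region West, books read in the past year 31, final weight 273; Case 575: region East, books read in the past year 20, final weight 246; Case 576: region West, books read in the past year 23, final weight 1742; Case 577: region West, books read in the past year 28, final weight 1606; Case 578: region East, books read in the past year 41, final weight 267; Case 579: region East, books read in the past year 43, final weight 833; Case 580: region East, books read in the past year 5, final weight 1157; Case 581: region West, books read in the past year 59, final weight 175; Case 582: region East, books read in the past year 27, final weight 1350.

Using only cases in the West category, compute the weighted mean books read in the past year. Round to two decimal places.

West rows: 574, 576, 577, 581
Weighted sum = 31×273 + 23×1742 + 28×1606 + 59×175
  = 8463 + 40066 + 44968 + 10325 = 103822
Sum of weights = 273 + 1742 + 1606 + 175 = 3796
Weighted mean = 103822 / 3796 = 27.350369

27.35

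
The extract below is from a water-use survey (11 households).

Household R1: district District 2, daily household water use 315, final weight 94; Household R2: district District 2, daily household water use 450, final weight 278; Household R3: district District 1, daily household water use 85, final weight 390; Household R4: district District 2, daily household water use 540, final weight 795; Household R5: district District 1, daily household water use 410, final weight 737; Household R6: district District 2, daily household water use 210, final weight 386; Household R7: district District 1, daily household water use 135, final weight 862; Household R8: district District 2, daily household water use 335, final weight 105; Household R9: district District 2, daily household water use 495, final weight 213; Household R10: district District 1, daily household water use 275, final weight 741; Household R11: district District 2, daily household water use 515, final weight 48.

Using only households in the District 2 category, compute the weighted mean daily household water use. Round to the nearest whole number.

District 2 rows: R1, R2, R4, R6, R8, R9, R11
Weighted sum = 315×94 + 450×278 + 540×795 + 210×386 + 335×105 + 495×213 + 515×48
  = 830400
Sum of weights = 94 + 278 + 795 + 386 + 105 + 213 + 48 = 1919
Weighted mean = 830400 / 1919 = 432.72538

433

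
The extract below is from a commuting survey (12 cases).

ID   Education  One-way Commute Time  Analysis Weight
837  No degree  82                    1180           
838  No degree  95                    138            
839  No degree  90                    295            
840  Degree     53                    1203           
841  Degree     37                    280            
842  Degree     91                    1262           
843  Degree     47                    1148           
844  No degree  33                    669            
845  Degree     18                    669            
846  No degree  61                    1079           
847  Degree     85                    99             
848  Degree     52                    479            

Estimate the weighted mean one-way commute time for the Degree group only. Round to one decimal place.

Degree rows: 840, 841, 842, 843, 845, 847, 848
Weighted sum = 288282
Sum of weights = 1203 + 280 + 1262 + 1148 + 669 + 99 + 479 = 5140
Weighted mean = 288282 / 5140 = 56.085992

56.1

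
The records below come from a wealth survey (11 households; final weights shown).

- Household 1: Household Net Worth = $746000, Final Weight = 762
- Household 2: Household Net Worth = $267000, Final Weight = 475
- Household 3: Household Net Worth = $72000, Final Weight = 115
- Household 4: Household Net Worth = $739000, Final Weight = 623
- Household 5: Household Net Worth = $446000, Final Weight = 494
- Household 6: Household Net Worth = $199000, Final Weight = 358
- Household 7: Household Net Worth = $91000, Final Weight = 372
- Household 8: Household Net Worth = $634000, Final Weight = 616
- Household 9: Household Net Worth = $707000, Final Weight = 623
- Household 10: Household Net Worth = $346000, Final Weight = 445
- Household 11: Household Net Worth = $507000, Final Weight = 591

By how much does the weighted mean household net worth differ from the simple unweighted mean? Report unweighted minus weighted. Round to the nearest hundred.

-74600

Unweighted sum = 746000 + 267000 + 72000 + 739000 + 446000 + 199000 + 91000 + 634000 + 707000 + 346000 + 507000 = 4754000
Unweighted mean = 4754000 / 11 = 432181.82
Weighted sum = 746000×762 + 267000×475 + 72000×115 + 739000×623 + 446000×494 + 199000×358 + 91000×372 + 634000×616 + 707000×623 + 346000×445 + 507000×591
  = 568452000 + 126825000 + 8280000 + 460397000 + 220324000 + 71242000 + 33852000 + 390544000 + 440461000 + 153970000 + 299637000 = 2773984000
Sum of weights = 762 + 475 + 115 + 623 + 494 + 358 + 372 + 616 + 623 + 445 + 591 = 5474
Weighted mean = 2773984000 / 5474 = 506756.3
Difference (unweighted minus weighted) = -74574.484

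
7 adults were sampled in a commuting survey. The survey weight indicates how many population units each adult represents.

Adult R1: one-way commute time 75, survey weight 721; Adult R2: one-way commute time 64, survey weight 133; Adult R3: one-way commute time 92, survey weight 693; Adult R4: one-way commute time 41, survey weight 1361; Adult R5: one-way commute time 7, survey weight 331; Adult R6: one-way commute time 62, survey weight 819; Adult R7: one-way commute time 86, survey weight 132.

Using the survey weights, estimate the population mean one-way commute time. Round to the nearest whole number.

59

Weighted sum = 75×721 + 64×133 + 92×693 + 41×1361 + 7×331 + 62×819 + 86×132
  = 54075 + 8512 + 63756 + 55801 + 2317 + 50778 + 11352 = 246591
Sum of weights = 4190
Weighted mean = 246591 / 4190 = 58.852267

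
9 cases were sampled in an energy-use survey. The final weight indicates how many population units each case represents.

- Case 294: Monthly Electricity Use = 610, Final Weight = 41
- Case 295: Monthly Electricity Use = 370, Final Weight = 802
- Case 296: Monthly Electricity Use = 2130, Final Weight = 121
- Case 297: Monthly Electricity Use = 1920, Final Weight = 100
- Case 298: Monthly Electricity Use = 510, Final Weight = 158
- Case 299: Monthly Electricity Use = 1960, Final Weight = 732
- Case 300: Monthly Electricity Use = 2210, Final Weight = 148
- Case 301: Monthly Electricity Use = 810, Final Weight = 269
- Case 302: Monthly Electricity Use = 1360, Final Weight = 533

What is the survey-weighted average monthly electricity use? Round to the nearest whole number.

1225

Weighted sum = 3556630
Sum of weights = 41 + 802 + 121 + 100 + 158 + 732 + 148 + 269 + 533 = 2904
Weighted mean = 3556630 / 2904 = 1224.7348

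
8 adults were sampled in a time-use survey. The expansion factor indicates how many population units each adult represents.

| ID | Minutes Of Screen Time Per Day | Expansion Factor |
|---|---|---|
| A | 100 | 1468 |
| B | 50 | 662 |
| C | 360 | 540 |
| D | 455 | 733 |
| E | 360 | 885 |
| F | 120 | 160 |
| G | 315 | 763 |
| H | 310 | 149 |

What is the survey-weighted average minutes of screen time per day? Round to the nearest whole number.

249

Weighted sum = 100×1468 + 50×662 + 360×540 + 455×733 + 360×885 + 120×160 + 315×763 + 310×149
  = 146800 + 33100 + 194400 + 333515 + 318600 + 19200 + 240345 + 46190 = 1332150
Sum of weights = 5360
Weighted mean = 1332150 / 5360 = 248.53545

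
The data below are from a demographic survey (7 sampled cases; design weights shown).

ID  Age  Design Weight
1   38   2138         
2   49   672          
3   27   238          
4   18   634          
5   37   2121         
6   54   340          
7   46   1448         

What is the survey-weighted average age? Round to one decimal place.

Weighted sum = 38×2138 + 49×672 + 27×238 + 18×634 + 37×2121 + 54×340 + 46×1448
  = 81244 + 32928 + 6426 + 11412 + 78477 + 18360 + 66608 = 295455
Sum of weights = 2138 + 672 + 238 + 634 + 2121 + 340 + 1448 = 7591
Weighted mean = 295455 / 7591 = 38.921749

38.9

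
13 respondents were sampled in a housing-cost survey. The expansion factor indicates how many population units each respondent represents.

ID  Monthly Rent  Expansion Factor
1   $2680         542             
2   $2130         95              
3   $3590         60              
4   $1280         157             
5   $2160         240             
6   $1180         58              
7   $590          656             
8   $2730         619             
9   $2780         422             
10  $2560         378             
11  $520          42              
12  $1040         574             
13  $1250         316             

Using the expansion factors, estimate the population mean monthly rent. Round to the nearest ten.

Weighted sum = 7889660
Sum of weights = 4159
Weighted mean = 7889660 / 4159 = 1897.0089

1900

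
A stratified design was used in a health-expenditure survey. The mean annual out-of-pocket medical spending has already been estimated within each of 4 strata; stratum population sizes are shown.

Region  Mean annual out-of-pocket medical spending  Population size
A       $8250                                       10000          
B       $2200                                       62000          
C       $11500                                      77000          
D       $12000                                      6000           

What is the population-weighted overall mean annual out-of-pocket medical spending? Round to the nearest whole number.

7590

Σ Nₕ·x̄ₕ = 8250×10000 + 2200×62000 + 11500×77000 + 12000×6000
  = 82500000 + 136400000 + 885500000 + 72000000 = 1176400000
Σ Nₕ = 10000 + 62000 + 77000 + 6000 = 155000
Overall mean = 1176400000 / 155000 = 7589.6774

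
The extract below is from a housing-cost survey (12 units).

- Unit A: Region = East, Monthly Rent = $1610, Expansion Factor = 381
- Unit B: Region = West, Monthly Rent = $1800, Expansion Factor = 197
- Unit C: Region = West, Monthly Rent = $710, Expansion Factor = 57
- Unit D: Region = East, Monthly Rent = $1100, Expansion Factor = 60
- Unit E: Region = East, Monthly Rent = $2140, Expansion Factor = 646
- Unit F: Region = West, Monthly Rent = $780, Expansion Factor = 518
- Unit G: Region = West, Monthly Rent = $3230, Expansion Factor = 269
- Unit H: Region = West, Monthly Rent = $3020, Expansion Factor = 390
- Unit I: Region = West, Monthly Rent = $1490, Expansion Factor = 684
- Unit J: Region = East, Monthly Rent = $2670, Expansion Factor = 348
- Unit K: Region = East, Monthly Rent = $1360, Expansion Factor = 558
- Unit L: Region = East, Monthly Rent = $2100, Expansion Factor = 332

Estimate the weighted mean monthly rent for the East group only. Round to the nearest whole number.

1913

East rows: A, D, E, J, K, L
Weighted sum = 1610×381 + 1100×60 + 2140×646 + 2670×348 + 1360×558 + 2100×332
  = 613410 + 66000 + 1382440 + 929160 + 758880 + 697200 = 4447090
Sum of weights = 2325
Weighted mean = 4447090 / 2325 = 1912.7269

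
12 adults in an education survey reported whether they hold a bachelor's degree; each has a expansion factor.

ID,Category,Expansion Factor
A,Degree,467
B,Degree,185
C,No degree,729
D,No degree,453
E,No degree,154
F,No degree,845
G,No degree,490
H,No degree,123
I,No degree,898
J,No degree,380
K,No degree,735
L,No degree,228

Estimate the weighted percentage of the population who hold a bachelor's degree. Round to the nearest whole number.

Sum of weights for 'Degree' = 467 + 185 = 652
Total weight = 467 + 185 + 729 + 453 + 154 + 845 + 490 + 123 + 898 + 380 + 735 + 228 = 5687
Weighted proportion = 652 / 5687 = 0.11464744 → 11.464744%

11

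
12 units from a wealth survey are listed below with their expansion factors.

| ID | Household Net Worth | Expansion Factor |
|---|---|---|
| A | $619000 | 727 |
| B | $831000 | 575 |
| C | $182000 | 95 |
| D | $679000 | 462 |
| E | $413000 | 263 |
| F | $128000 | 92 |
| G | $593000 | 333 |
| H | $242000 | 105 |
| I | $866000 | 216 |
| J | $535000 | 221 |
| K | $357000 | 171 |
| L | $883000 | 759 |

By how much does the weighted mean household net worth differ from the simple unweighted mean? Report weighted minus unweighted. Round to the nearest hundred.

129200

Unweighted sum = 6328000
Unweighted mean = 6328000 / 12 = 527333.33
Weighted sum = 619000×727 + 831000×575 + 182000×95 + 679000×462 + 413000×263 + 128000×92 + 593000×333 + 242000×105 + 866000×216 + 535000×221 + 357000×171 + 883000×759
  = 2638635000
Sum of weights = 727 + 575 + 95 + 462 + 263 + 92 + 333 + 105 + 216 + 221 + 171 + 759 = 4019
Weighted mean = 2638635000 / 4019 = 656540.18
Difference (weighted minus unweighted) = 129206.85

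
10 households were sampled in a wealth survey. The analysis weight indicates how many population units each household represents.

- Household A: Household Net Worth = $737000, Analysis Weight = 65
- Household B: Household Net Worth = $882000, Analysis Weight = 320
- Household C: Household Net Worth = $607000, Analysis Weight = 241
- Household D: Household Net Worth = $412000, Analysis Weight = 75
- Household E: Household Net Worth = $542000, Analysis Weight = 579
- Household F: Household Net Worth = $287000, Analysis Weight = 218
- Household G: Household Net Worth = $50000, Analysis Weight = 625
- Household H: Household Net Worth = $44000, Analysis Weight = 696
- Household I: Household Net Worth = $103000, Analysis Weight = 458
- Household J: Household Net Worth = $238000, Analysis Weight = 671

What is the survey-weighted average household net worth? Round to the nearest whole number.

Weighted sum = 737000×65 + 882000×320 + 607000×241 + 412000×75 + 542000×579 + 287000×218 + 50000×625 + 44000×696 + 103000×458 + 238000×671
  = 47905000 + 282240000 + 146287000 + 30900000 + 313818000 + 62566000 + 31250000 + 30624000 + 47174000 + 159698000 = 1152462000
Sum of weights = 65 + 320 + 241 + 75 + 579 + 218 + 625 + 696 + 458 + 671 = 3948
Weighted mean = 1152462000 / 3948 = 291910.33

291910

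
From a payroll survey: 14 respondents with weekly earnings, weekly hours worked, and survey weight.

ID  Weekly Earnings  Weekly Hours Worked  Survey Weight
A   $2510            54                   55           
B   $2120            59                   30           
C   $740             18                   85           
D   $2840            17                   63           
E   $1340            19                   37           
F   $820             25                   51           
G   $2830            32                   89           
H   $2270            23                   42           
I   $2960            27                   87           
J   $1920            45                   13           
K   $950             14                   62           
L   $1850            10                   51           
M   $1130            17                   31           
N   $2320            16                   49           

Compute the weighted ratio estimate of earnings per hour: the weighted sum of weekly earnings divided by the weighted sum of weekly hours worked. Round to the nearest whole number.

78

Σ wᵢ·y = 1466520
Σ wᵢ·x = 18756
Ratio = 1466520 / 18756 = 78.189379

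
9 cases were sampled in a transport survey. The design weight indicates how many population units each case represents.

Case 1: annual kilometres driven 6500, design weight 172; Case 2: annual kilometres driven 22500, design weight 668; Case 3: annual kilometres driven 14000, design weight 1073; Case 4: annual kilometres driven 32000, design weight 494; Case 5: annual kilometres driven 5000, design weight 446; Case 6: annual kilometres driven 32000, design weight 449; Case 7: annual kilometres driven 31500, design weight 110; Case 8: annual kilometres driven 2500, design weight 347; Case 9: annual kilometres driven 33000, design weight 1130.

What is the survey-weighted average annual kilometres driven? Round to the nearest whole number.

Weighted sum = 6500×172 + 22500×668 + 14000×1073 + 32000×494 + 5000×446 + 32000×449 + 31500×110 + 2500×347 + 33000×1130
  = 1118000 + 15030000 + 15022000 + 15808000 + 2230000 + 14368000 + 3465000 + 867500 + 37290000 = 105198500
Sum of weights = 4889
Weighted mean = 105198500 / 4889 = 21517.386

21517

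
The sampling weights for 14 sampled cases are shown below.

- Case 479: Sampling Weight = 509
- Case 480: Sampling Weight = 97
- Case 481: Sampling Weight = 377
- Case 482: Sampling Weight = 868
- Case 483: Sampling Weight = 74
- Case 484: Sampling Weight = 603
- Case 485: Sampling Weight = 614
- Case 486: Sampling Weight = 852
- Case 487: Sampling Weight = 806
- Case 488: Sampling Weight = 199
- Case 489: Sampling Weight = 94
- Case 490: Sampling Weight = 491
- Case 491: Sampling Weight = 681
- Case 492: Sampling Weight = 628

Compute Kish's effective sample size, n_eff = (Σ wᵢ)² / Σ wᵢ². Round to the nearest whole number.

11

Σ wᵢ = 6893
Σ wᵢ² = 4433327
n_eff = 6893² / 4433327 = 47513449 / 4433327 = 10.717335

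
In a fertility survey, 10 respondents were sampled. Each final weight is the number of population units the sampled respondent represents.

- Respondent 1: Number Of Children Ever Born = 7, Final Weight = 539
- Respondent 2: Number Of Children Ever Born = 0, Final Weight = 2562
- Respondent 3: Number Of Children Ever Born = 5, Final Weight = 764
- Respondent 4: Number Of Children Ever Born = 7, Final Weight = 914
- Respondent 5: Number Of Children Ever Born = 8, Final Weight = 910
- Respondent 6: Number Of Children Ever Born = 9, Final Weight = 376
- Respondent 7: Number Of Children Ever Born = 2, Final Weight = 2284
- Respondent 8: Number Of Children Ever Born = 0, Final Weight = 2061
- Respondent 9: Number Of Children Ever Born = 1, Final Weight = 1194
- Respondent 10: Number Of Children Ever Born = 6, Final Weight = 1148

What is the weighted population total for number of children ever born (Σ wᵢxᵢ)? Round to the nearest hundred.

37300

Weighted total = 7×539 + 0×2562 + 5×764 + 7×914 + 8×910 + 9×376 + 2×2284 + 0×2061 + 1×1194 + 6×1148
  = 3773 + 0 + 3820 + 6398 + 7280 + 3384 + 4568 + 0 + 1194 + 6888 = 37305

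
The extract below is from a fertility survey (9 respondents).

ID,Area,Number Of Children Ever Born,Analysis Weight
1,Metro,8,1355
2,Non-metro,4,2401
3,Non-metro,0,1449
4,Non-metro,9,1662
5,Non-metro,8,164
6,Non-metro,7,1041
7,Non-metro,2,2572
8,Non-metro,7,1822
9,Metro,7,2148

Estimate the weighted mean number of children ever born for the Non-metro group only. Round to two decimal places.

4.60

Non-metro rows: 2, 3, 4, 5, 6, 7, 8
Weighted sum = 4×2401 + 0×1449 + 9×1662 + 8×164 + 7×1041 + 2×2572 + 7×1822
  = 9604 + 0 + 14958 + 1312 + 7287 + 5144 + 12754 = 51059
Sum of weights = 11111
Weighted mean = 51059 / 11111 = 4.595356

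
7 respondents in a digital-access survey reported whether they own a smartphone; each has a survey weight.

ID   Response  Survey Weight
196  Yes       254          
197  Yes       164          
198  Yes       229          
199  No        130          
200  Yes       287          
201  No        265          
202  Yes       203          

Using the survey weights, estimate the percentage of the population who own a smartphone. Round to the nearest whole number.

74

Sum of weights for 'Yes' = 254 + 164 + 229 + 287 + 203 = 1137
Total weight = 254 + 164 + 229 + 130 + 287 + 265 + 203 = 1532
Weighted proportion = 1137 / 1532 = 0.7421671 → 74.21671%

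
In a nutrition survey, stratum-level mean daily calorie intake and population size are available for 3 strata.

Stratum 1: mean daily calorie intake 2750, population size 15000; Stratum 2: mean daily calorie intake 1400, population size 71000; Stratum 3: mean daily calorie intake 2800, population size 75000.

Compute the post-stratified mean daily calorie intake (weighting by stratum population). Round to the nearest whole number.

Σ Nₕ·x̄ₕ = 2750×15000 + 1400×71000 + 2800×75000
  = 350650000
Σ Nₕ = 15000 + 71000 + 75000 = 161000
Overall mean = 350650000 / 161000 = 2177.9503

2178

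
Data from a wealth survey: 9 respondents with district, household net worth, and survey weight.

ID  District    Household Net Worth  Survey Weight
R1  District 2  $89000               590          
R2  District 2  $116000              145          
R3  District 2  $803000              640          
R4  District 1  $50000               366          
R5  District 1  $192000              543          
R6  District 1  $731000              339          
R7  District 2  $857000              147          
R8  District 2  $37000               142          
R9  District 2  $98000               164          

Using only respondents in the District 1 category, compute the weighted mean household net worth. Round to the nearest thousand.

District 1 rows: R4, R5, R6
Weighted sum = 370365000
Sum of weights = 1248
Weighted mean = 370365000 / 1248 = 296766.83

297000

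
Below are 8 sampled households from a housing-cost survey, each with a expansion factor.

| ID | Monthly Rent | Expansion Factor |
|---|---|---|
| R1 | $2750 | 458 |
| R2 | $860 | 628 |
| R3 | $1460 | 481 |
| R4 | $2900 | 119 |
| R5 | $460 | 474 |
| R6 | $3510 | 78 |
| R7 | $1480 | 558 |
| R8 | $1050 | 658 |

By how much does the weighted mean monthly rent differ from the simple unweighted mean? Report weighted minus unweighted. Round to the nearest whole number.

-403

Unweighted sum = 2750 + 860 + 1460 + 2900 + 460 + 3510 + 1480 + 1050 = 14470
Unweighted mean = 14470 / 8 = 1808.75
Weighted sum = 2750×458 + 860×628 + 1460×481 + 2900×119 + 460×474 + 3510×78 + 1480×558 + 1050×658
  = 1259500 + 540080 + 702260 + 345100 + 218040 + 273780 + 825840 + 690900 = 4855500
Sum of weights = 458 + 628 + 481 + 119 + 474 + 78 + 558 + 658 = 3454
Weighted mean = 4855500 / 3454 = 1405.7614
Difference (weighted minus unweighted) = -402.98856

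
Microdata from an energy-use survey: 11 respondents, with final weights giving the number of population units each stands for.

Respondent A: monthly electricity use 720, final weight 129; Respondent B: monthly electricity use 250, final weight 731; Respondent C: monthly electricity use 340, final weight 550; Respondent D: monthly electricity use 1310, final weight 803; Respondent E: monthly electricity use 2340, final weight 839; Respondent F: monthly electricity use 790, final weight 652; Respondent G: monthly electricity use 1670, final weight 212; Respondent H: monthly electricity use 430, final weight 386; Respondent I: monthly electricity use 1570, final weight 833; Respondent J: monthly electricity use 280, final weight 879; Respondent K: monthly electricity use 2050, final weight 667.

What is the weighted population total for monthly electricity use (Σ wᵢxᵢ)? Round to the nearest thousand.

7434000

Weighted total = 720×129 + 250×731 + 340×550 + 1310×803 + 2340×839 + 790×652 + 1670×212 + 430×386 + 1570×833 + 280×879 + 2050×667
  = 92880 + 182750 + 187000 + 1051930 + 1963260 + 515080 + 354040 + 165980 + 1307810 + 246120 + 1367350 = 7434200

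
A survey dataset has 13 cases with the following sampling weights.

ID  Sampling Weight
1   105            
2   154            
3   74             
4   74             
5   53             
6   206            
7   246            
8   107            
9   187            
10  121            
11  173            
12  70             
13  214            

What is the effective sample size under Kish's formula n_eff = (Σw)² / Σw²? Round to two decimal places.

10.86

Σ wᵢ = 1784
Σ wᵢ² = 293138
n_eff = 1784² / 293138 = 3182656 / 293138 = 10.857194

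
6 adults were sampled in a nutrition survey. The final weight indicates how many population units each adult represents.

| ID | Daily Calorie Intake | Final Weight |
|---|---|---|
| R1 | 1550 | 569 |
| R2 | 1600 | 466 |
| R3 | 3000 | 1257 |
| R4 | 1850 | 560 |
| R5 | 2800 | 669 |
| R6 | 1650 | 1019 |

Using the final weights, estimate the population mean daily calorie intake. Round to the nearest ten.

2200

Weighted sum = 1550×569 + 1600×466 + 3000×1257 + 1850×560 + 2800×669 + 1650×1019
  = 881950 + 745600 + 3771000 + 1036000 + 1873200 + 1681350 = 9989100
Sum of weights = 569 + 466 + 1257 + 560 + 669 + 1019 = 4540
Weighted mean = 9989100 / 4540 = 2200.2423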